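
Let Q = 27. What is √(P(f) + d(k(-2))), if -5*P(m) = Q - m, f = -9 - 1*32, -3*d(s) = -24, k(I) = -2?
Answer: 2*I*√35/5 ≈ 2.3664*I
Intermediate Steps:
d(s) = 8 (d(s) = -⅓*(-24) = 8)
f = -41 (f = -9 - 32 = -41)
P(m) = -27/5 + m/5 (P(m) = -(27 - m)/5 = -27/5 + m/5)
√(P(f) + d(k(-2))) = √((-27/5 + (⅕)*(-41)) + 8) = √((-27/5 - 41/5) + 8) = √(-68/5 + 8) = √(-28/5) = 2*I*√35/5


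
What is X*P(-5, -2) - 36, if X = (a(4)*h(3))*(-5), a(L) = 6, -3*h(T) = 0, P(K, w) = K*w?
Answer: -36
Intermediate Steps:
h(T) = 0 (h(T) = -1/3*0 = 0)
X = 0 (X = (6*0)*(-5) = 0*(-5) = 0)
X*P(-5, -2) - 36 = 0*(-5*(-2)) - 36 = 0*10 - 36 = 0 - 36 = -36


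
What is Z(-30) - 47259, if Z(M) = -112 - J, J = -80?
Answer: -47291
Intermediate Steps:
Z(M) = -32 (Z(M) = -112 - 1*(-80) = -112 + 80 = -32)
Z(-30) - 47259 = -32 - 47259 = -47291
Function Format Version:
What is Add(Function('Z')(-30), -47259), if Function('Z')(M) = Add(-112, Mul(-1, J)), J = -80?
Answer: -47291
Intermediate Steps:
Function('Z')(M) = -32 (Function('Z')(M) = Add(-112, Mul(-1, -80)) = Add(-112, 80) = -32)
Add(Function('Z')(-30), -47259) = Add(-32, -47259) = -47291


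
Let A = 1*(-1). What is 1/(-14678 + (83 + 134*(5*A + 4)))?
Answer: -1/14729 ≈ -6.7893e-5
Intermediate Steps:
A = -1
1/(-14678 + (83 + 134*(5*A + 4))) = 1/(-14678 + (83 + 134*(5*(-1) + 4))) = 1/(-14678 + (83 + 134*(-5 + 4))) = 1/(-14678 + (83 + 134*(-1))) = 1/(-14678 + (83 - 134)) = 1/(-14678 - 51) = 1/(-14729) = -1/14729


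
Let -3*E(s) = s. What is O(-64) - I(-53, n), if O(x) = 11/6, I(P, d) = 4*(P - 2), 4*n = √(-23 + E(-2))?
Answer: 1331/6 ≈ 221.83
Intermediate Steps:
E(s) = -s/3
n = I*√201/12 (n = √(-23 - ⅓*(-2))/4 = √(-23 + ⅔)/4 = √(-67/3)/4 = (I*√201/3)/4 = I*√201/12 ≈ 1.1815*I)
I(P, d) = -8 + 4*P (I(P, d) = 4*(-2 + P) = -8 + 4*P)
O(x) = 11/6 (O(x) = 11*(⅙) = 11/6)
O(-64) - I(-53, n) = 11/6 - (-8 + 4*(-53)) = 11/6 - (-8 - 212) = 11/6 - 1*(-220) = 11/6 + 220 = 1331/6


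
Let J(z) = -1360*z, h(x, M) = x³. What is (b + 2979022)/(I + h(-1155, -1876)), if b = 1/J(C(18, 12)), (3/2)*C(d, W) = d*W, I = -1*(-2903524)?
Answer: -583411668479/301181425539840 ≈ -0.0019371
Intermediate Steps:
I = 2903524
C(d, W) = 2*W*d/3 (C(d, W) = 2*(d*W)/3 = 2*(W*d)/3 = 2*W*d/3)
b = -1/195840 (b = 1/(-2720*12*18/3) = 1/(-1360*144) = 1/(-195840) = -1/195840 ≈ -5.1062e-6)
(b + 2979022)/(I + h(-1155, -1876)) = (-1/195840 + 2979022)/(2903524 + (-1155)³) = 583411668479/(195840*(2903524 - 1540798875)) = (583411668479/195840)/(-1537895351) = (583411668479/195840)*(-1/1537895351) = -583411668479/301181425539840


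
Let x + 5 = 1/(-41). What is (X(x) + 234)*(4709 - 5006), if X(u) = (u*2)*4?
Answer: -2359962/41 ≈ -57560.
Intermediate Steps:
x = -206/41 (x = -5 + 1/(-41) = -5 - 1/41 = -206/41 ≈ -5.0244)
X(u) = 8*u (X(u) = (2*u)*4 = 8*u)
(X(x) + 234)*(4709 - 5006) = (8*(-206/41) + 234)*(4709 - 5006) = (-1648/41 + 234)*(-297) = (7946/41)*(-297) = -2359962/41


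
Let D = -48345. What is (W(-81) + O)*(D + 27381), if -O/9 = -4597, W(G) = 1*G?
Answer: -865645488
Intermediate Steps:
W(G) = G
O = 41373 (O = -9*(-4597) = 41373)
(W(-81) + O)*(D + 27381) = (-81 + 41373)*(-48345 + 27381) = 41292*(-20964) = -865645488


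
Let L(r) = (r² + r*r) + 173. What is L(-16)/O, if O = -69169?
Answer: -685/69169 ≈ -0.0099033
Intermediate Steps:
L(r) = 173 + 2*r² (L(r) = (r² + r²) + 173 = 2*r² + 173 = 173 + 2*r²)
L(-16)/O = (173 + 2*(-16)²)/(-69169) = (173 + 2*256)*(-1/69169) = (173 + 512)*(-1/69169) = 685*(-1/69169) = -685/69169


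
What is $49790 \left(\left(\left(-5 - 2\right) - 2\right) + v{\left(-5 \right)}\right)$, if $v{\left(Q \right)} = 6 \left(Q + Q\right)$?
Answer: $-3435510$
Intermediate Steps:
$v{\left(Q \right)} = 12 Q$ ($v{\left(Q \right)} = 6 \cdot 2 Q = 12 Q$)
$49790 \left(\left(\left(-5 - 2\right) - 2\right) + v{\left(-5 \right)}\right) = 49790 \left(\left(\left(-5 - 2\right) - 2\right) + 12 \left(-5\right)\right) = 49790 \left(\left(\left(-5 - 2\right) - 2\right) - 60\right) = 49790 \left(\left(-7 - 2\right) - 60\right) = 49790 \left(-9 - 60\right) = 49790 \left(-69\right) = -3435510$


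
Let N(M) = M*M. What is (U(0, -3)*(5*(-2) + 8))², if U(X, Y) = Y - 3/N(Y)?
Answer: 400/9 ≈ 44.444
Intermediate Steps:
N(M) = M²
U(X, Y) = Y - 3/Y²
(U(0, -3)*(5*(-2) + 8))² = ((-3 - 3/(-3)²)*(5*(-2) + 8))² = ((-3 - 3*⅑)*(-10 + 8))² = ((-3 - ⅓)*(-2))² = (-10/3*(-2))² = (20/3)² = 400/9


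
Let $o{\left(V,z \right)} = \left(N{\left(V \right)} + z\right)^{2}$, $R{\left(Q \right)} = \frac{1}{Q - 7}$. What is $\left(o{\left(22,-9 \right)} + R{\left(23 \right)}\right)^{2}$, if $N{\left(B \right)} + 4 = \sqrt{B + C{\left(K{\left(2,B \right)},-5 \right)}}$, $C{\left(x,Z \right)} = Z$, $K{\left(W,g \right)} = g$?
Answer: $\frac{11804481}{256} - \frac{38701 \sqrt{17}}{4} \approx 6219.2$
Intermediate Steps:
$N{\left(B \right)} = -4 + \sqrt{-5 + B}$ ($N{\left(B \right)} = -4 + \sqrt{B - 5} = -4 + \sqrt{-5 + B}$)
$R{\left(Q \right)} = \frac{1}{-7 + Q}$
$o{\left(V,z \right)} = \left(-4 + z + \sqrt{-5 + V}\right)^{2}$ ($o{\left(V,z \right)} = \left(\left(-4 + \sqrt{-5 + V}\right) + z\right)^{2} = \left(-4 + z + \sqrt{-5 + V}\right)^{2}$)
$\left(o{\left(22,-9 \right)} + R{\left(23 \right)}\right)^{2} = \left(\left(-4 - 9 + \sqrt{-5 + 22}\right)^{2} + \frac{1}{-7 + 23}\right)^{2} = \left(\left(-4 - 9 + \sqrt{17}\right)^{2} + \frac{1}{16}\right)^{2} = \left(\left(-13 + \sqrt{17}\right)^{2} + \frac{1}{16}\right)^{2} = \left(\frac{1}{16} + \left(-13 + \sqrt{17}\right)^{2}\right)^{2}$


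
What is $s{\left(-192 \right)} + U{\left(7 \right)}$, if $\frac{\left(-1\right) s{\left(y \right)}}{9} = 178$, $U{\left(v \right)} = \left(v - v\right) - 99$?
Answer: $-1701$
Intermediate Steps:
$U{\left(v \right)} = -99$ ($U{\left(v \right)} = 0 - 99 = -99$)
$s{\left(y \right)} = -1602$ ($s{\left(y \right)} = \left(-9\right) 178 = -1602$)
$s{\left(-192 \right)} + U{\left(7 \right)} = -1602 - 99 = -1701$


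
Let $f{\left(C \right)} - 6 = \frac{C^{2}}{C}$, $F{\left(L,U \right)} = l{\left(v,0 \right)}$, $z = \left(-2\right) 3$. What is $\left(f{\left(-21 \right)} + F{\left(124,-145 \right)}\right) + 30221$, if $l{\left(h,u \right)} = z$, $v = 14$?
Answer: $30200$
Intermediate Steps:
$z = -6$
$l{\left(h,u \right)} = -6$
$F{\left(L,U \right)} = -6$
$f{\left(C \right)} = 6 + C$ ($f{\left(C \right)} = 6 + \frac{C^{2}}{C} = 6 + C$)
$\left(f{\left(-21 \right)} + F{\left(124,-145 \right)}\right) + 30221 = \left(\left(6 - 21\right) - 6\right) + 30221 = \left(-15 - 6\right) + 30221 = -21 + 30221 = 30200$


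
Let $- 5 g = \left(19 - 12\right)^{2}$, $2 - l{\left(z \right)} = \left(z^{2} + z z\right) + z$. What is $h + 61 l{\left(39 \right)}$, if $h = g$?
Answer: $- \frac{939144}{5} \approx -1.8783 \cdot 10^{5}$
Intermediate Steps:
$l{\left(z \right)} = 2 - z - 2 z^{2}$ ($l{\left(z \right)} = 2 - \left(\left(z^{2} + z z\right) + z\right) = 2 - \left(\left(z^{2} + z^{2}\right) + z\right) = 2 - \left(2 z^{2} + z\right) = 2 - \left(z + 2 z^{2}\right) = 2 - z - 2 z^{2}$)
$g = - \frac{49}{5}$ ($g = - \frac{\left(19 - 12\right)^{2}}{5} = - \frac{7^{2}}{5} = \left(- \frac{1}{5}\right) 49 = - \frac{49}{5} \approx -9.8$)
$h = - \frac{49}{5} \approx -9.8$
$h + 61 l{\left(39 \right)} = - \frac{49}{5} + 61 \left(2 - 39 - 2 \cdot 39^{2}\right) = - \frac{49}{5} + 61 \left(2 - 39 - 3042\right) = - \frac{49}{5} + 61 \left(-3079\right) = - \frac{49}{5} - 187819 = - \frac{939144}{5}$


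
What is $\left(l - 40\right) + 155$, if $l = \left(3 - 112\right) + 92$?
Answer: $98$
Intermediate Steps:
$l = -17$ ($l = -109 + 92 = -17$)
$\left(l - 40\right) + 155 = \left(-17 - 40\right) + 155 = -57 + 155 = 98$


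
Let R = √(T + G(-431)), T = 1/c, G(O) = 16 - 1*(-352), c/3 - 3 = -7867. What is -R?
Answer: -√51205580790/11796 ≈ -19.183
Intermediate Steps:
c = -23592 (c = 9 + 3*(-7867) = 9 - 23601 = -23592)
G(O) = 368 (G(O) = 16 + 352 = 368)
T = -1/23592 (T = 1/(-23592) = -1/23592 ≈ -4.2387e-5)
R = √51205580790/11796 (R = √(-1/23592 + 368) = √(8681855/23592) = √51205580790/11796 ≈ 19.183)
-R = -√51205580790/11796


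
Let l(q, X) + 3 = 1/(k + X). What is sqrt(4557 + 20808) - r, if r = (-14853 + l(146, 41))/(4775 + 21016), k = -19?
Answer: 326831/567402 + sqrt(25365) ≈ 159.84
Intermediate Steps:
l(q, X) = -3 + 1/(-19 + X)
r = -326831/567402 (r = (-14853 + (58 - 3*41)/(-19 + 41))/(4775 + 21016) = (-14853 + (58 - 123)/22)/25791 = (-14853 + (1/22)*(-65))*(1/25791) = (-14853 - 65/22)*(1/25791) = -326831/22*1/25791 = -326831/567402 ≈ -0.57601)
sqrt(4557 + 20808) - r = sqrt(4557 + 20808) - 1*(-326831/567402) = sqrt(25365) + 326831/567402 = 326831/567402 + sqrt(25365)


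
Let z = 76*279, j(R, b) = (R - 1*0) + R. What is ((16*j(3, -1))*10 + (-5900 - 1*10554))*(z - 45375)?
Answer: 374505474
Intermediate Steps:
j(R, b) = 2*R (j(R, b) = (R + 0) + R = R + R = 2*R)
z = 21204
((16*j(3, -1))*10 + (-5900 - 1*10554))*(z - 45375) = ((16*(2*3))*10 + (-5900 - 1*10554))*(21204 - 45375) = ((16*6)*10 + (-5900 - 10554))*(-24171) = (96*10 - 16454)*(-24171) = (960 - 16454)*(-24171) = -15494*(-24171) = 374505474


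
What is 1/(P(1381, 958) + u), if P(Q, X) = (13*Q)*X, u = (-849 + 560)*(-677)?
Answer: 1/17394627 ≈ 5.7489e-8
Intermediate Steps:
u = 195653 (u = -289*(-677) = 195653)
P(Q, X) = 13*Q*X
1/(P(1381, 958) + u) = 1/(13*1381*958 + 195653) = 1/(17198974 + 195653) = 1/17394627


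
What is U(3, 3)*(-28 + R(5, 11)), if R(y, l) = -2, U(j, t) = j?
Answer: -90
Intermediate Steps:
U(3, 3)*(-28 + R(5, 11)) = 3*(-28 - 2) = 3*(-30) = -90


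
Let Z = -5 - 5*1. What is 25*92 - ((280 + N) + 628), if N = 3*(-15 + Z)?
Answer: 1467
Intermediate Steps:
Z = -10 (Z = -5 - 5 = -10)
N = -75 (N = 3*(-15 - 10) = 3*(-25) = -75)
25*92 - ((280 + N) + 628) = 25*92 - ((280 - 75) + 628) = 2300 - (205 + 628) = 2300 - 1*833 = 2300 - 833 = 1467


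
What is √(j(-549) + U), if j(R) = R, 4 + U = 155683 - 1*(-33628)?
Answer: √188758 ≈ 434.46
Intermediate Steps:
U = 189307 (U = -4 + (155683 - 1*(-33628)) = -4 + (155683 + 33628) = -4 + 189311 = 189307)
√(j(-549) + U) = √(-549 + 189307) = √188758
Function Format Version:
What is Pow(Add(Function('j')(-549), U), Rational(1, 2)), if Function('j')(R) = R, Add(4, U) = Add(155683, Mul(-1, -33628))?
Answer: Pow(188758, Rational(1, 2)) ≈ 434.46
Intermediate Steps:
U = 189307 (U = Add(-4, Add(155683, Mul(-1, -33628))) = Add(-4, Add(155683, 33628)) = Add(-4, 189311) = 189307)
Pow(Add(Function('j')(-549), U), Rational(1, 2)) = Pow(Add(-549, 189307), Rational(1, 2)) = Pow(188758, Rational(1, 2))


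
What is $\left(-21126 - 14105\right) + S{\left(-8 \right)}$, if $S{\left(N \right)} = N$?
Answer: $-35239$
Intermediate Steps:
$\left(-21126 - 14105\right) + S{\left(-8 \right)} = \left(-21126 - 14105\right) - 8 = -35231 - 8 = -35239$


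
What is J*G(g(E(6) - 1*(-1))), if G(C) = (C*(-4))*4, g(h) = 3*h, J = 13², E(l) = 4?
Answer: -40560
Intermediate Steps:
J = 169
G(C) = -16*C (G(C) = -4*C*4 = -16*C)
J*G(g(E(6) - 1*(-1))) = 169*(-48*(4 - 1*(-1))) = 169*(-48*(4 + 1)) = 169*(-48*5) = 169*(-16*15) = 169*(-240) = -40560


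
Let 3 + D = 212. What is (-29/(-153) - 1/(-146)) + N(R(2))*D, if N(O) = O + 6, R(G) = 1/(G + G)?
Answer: 58366799/44676 ≈ 1306.4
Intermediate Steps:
R(G) = 1/(2*G)
D = 209 (D = -3 + 212 = 209)
N(O) = 6 + O
(-29/(-153) - 1/(-146)) + N(R(2))*D = (-29/(-153) - 1/(-146)) + (6 + (½)/2)*209 = (-29*(-1/153) - 1*(-1/146)) + (6 + (½)*(½))*209 = (29/153 + 1/146) + (6 + ¼)*209 = 4387/22338 + (25/4)*209 = 4387/22338 + 5225/4 = 58366799/44676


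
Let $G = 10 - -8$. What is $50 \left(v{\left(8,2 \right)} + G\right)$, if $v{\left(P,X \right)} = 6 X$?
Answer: $1500$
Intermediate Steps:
$G = 18$ ($G = 10 + 8 = 18$)
$50 \left(v{\left(8,2 \right)} + G\right) = 50 \left(6 \cdot 2 + 18\right) = 50 \left(12 + 18\right) = 50 \cdot 30 = 1500$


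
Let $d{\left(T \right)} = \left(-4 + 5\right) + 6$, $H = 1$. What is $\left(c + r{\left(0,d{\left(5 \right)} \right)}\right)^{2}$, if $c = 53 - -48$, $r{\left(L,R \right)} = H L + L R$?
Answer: $10201$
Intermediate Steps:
$d{\left(T \right)} = 7$ ($d{\left(T \right)} = 1 + 6 = 7$)
$r{\left(L,R \right)} = L + L R$ ($r{\left(L,R \right)} = 1 L + L R = L + L R$)
$c = 101$ ($c = 53 + 48 = 101$)
$\left(c + r{\left(0,d{\left(5 \right)} \right)}\right)^{2} = \left(101 + 0 \left(1 + 7\right)\right)^{2} = \left(101 + 0 \cdot 8\right)^{2} = \left(101 + 0\right)^{2} = 101^{2} = 10201$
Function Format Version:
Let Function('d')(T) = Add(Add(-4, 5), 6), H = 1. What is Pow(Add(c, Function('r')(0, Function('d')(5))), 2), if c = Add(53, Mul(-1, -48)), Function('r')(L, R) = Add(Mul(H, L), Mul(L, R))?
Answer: 10201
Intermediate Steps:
Function('d')(T) = 7 (Function('d')(T) = Add(1, 6) = 7)
Function('r')(L, R) = Add(L, Mul(L, R)) (Function('r')(L, R) = Add(Mul(1, L), Mul(L, R)) = Add(L, Mul(L, R)))
c = 101 (c = Add(53, 48) = 101)
Pow(Add(c, Function('r')(0, Function('d')(5))), 2) = Pow(Add(101, Mul(0, Add(1, 7))), 2) = Pow(Add(101, Mul(0, 8)), 2) = Pow(Add(101, 0), 2) = Pow(101, 2) = 10201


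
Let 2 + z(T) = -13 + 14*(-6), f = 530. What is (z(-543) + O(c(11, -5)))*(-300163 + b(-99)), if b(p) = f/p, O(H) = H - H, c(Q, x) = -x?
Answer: 29716667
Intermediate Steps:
O(H) = 0
b(p) = 530/p
z(T) = -99 (z(T) = -2 + (-13 + 14*(-6)) = -2 + (-13 - 84) = -2 - 97 = -99)
(z(-543) + O(c(11, -5)))*(-300163 + b(-99)) = (-99 + 0)*(-300163 + 530/(-99)) = -99*(-300163 + 530*(-1/99)) = -99*(-300163 - 530/99) = -99*(-29716667/99) = 29716667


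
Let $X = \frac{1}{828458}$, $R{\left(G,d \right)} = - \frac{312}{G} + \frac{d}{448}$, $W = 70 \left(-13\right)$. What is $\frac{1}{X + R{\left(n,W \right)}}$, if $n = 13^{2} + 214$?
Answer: $- \frac{5076790624}{14447887163} \approx -0.35139$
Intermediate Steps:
$W = -910$
$n = 383$ ($n = 169 + 214 = 383$)
$R{\left(G,d \right)} = - \frac{312}{G} + \frac{d}{448}$ ($R{\left(G,d \right)} = - \frac{312}{G} + d \frac{1}{448} = - \frac{312}{G} + \frac{d}{448}$)
$X = \frac{1}{828458} \approx 1.2071 \cdot 10^{-6}$
$\frac{1}{X + R{\left(n,W \right)}} = \frac{1}{\frac{1}{828458} - \left(\frac{65}{32} + \frac{312}{383}\right)} = \frac{1}{\frac{1}{828458} - \frac{34879}{12256}} = \frac{1}{- \frac{14447887163}{5076790624}} = - \frac{5076790624}{14447887163}$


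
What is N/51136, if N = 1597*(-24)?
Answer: -4791/6392 ≈ -0.74953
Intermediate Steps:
N = -38328
N/51136 = -38328/51136 = -38328*1/51136 = -4791/6392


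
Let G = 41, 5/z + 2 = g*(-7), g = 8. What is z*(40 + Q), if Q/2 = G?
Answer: -305/29 ≈ -10.517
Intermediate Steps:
z = -5/58 (z = 5/(-2 + 8*(-7)) = 5/(-2 - 56) = 5/(-58) = 5*(-1/58) = -5/58 ≈ -0.086207)
Q = 82 (Q = 2*41 = 82)
z*(40 + Q) = -5*(40 + 82)/58 = -5/58*122 = -305/29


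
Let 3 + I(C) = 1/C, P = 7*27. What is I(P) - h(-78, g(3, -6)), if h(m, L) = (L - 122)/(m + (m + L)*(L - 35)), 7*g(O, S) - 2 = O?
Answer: -7800329/2646378 ≈ -2.9475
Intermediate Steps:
g(O, S) = 2/7 + O/7
P = 189
I(C) = -3 + 1/C
h(m, L) = (-122 + L)/(m + (-35 + L)*(L + m)) (h(m, L) = (-122 + L)/(m + (L + m)*(-35 + L)) = (-122 + L)/(m + (-35 + L)*(L + m)))
I(P) - h(-78, g(3, -6)) = (-3 + 1/189) - (-122 + (2/7 + (⅐)*3))/((2/7 + (⅐)*3)² - 35*(2/7 + (⅐)*3) - 34*(-78) + (2/7 + (⅐)*3)*(-78)) = (-3 + 1/189) - (-122 + (2/7 + 3/7))/((2/7 + 3/7)² - 35*(2/7 + 3/7) + 2652 + (2/7 + 3/7)*(-78)) = -566/189 - (-122 + 5/7)/((5/7)² - 35*5/7 + 2652 + (5/7)*(-78)) = -566/189 - (-849)/((25/49 - 25 + 2652 - 390/7)*7) = -566/189 - (-849)/(126018/49*7) = -566/189 - 49*(-849)/(126018*7) = -566/189 - 1*(-1981/42006) = -566/189 + 1981/42006 = -7800329/2646378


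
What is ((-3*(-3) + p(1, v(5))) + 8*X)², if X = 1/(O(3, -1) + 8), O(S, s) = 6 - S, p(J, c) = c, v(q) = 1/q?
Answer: 298116/3025 ≈ 98.551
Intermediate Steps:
X = 1/11 (X = 1/((6 - 1*3) + 8) = 1/((6 - 3) + 8) = 1/(3 + 8) = 1/11 ≈ 0.090909)
((-3*(-3) + p(1, v(5))) + 8*X)² = ((-3*(-3) + 1/5) + 8*(1/11))² = ((9 + ⅕) + 8/11)² = (46/5 + 8/11)² = (546/55)² = 298116/3025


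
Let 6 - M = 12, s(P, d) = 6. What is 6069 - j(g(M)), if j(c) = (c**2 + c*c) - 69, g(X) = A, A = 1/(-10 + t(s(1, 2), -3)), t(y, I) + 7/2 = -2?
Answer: 5898610/961 ≈ 6138.0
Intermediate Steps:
M = -6 (M = 6 - 1*12 = 6 - 12 = -6)
t(y, I) = -11/2 (t(y, I) = -7/2 - 2 = -11/2)
A = -2/31 (A = 1/(-10 - 11/2) = 1/(-31/2) = -2/31 ≈ -0.064516)
g(X) = -2/31
j(c) = -69 + 2*c**2 (j(c) = (c**2 + c**2) - 69 = 2*c**2 - 69 = -69 + 2*c**2)
6069 - j(g(M)) = 6069 - (-69 + 2*(-2/31)**2) = 6069 - (-69 + 2*(4/961)) = 6069 - (-69 + 8/961) = 6069 - 1*(-66301/961) = 6069 + 66301/961 = 5898610/961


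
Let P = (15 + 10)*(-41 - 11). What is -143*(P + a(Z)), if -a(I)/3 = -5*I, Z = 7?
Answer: 170885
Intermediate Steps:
a(I) = 15*I (a(I) = -(-15)*I = 15*I)
P = -1300 (P = 25*(-52) = -1300)
-143*(P + a(Z)) = -143*(-1300 + 15*7) = -143*(-1300 + 105) = -143*(-1195) = 170885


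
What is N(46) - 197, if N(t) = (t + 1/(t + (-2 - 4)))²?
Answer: 3074081/1600 ≈ 1921.3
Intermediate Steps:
N(t) = (t + 1/(-6 + t))² (N(t) = (t + 1/(t - 6))² = (t + 1/(-6 + t))²)
N(46) - 197 = (1 + 46² - 6*46)²/(-6 + 46)² - 197 = (1 + 2116 - 276)²/40² - 197 = (1/1600)*1841² - 197 = (1/1600)*3389281 - 197 = 3389281/1600 - 197 = 3074081/1600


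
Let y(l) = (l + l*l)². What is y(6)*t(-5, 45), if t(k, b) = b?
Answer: 79380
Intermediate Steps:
y(l) = (l + l²)²
y(6)*t(-5, 45) = (6²*(1 + 6)²)*45 = (36*7²)*45 = (36*49)*45 = 1764*45 = 79380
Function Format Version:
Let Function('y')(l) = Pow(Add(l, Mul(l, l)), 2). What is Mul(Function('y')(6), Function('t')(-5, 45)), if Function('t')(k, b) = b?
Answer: 79380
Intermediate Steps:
Function('y')(l) = Pow(Add(l, Pow(l, 2)), 2)
Mul(Function('y')(6), Function('t')(-5, 45)) = Mul(Mul(Pow(6, 2), Pow(Add(1, 6), 2)), 45) = Mul(Mul(36, Pow(7, 2)), 45) = Mul(Mul(36, 49), 45) = Mul(1764, 45) = 79380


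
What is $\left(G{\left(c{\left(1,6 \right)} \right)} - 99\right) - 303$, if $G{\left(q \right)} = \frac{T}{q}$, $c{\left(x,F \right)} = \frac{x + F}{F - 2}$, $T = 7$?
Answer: $-398$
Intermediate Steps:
$c{\left(x,F \right)} = \frac{F + x}{-2 + F}$
$G{\left(q \right)} = \frac{7}{q}$
$\left(G{\left(c{\left(1,6 \right)} \right)} - 99\right) - 303 = \left(\frac{7}{\frac{1}{-2 + 6} \left(6 + 1\right)} - 99\right) - 303 = \left(\frac{7}{\frac{1}{4} \cdot 7} - 99\right) - 303 = \left(\frac{7}{\frac{7}{4}} - 99\right) - 303 = \left(7 \cdot \frac{4}{7} - 99\right) - 303 = \left(4 - 99\right) - 303 = -95 - 303 = -398$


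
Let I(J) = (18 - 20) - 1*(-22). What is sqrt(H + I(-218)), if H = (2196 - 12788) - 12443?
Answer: I*sqrt(23015) ≈ 151.71*I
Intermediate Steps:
I(J) = 20 (I(J) = -2 + 22 = 20)
H = -23035 (H = -10592 - 12443 = -23035)
sqrt(H + I(-218)) = sqrt(-23035 + 20) = sqrt(-23015) = I*sqrt(23015)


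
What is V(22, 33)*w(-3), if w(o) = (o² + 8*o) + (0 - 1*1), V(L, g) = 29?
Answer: -464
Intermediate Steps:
w(o) = -1 + o² + 8*o (w(o) = (o² + 8*o) + (0 - 1) = (o² + 8*o) - 1 = -1 + o² + 8*o)
V(22, 33)*w(-3) = 29*(-1 + (-3)² + 8*(-3)) = 29*(-1 + 9 - 24) = 29*(-16) = -464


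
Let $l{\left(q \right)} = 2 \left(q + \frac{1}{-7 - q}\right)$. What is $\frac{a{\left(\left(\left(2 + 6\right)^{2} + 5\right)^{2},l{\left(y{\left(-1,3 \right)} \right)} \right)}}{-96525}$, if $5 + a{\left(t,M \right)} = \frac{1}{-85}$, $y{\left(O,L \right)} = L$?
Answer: $\frac{142}{2734875} \approx 5.1922 \cdot 10^{-5}$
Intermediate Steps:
$l{\left(q \right)} = 2 q + \frac{2}{-7 - q}$
$a{\left(t,M \right)} = - \frac{426}{85}$ ($a{\left(t,M \right)} = -5 + \frac{1}{-85} = -5 - \frac{1}{85} = - \frac{426}{85}$)
$\frac{a{\left(\left(\left(2 + 6\right)^{2} + 5\right)^{2},l{\left(y{\left(-1,3 \right)} \right)} \right)}}{-96525} = - \frac{426}{85 \left(-96525\right)} = \left(- \frac{426}{85}\right) \left(- \frac{1}{96525}\right) = \frac{142}{2734875}$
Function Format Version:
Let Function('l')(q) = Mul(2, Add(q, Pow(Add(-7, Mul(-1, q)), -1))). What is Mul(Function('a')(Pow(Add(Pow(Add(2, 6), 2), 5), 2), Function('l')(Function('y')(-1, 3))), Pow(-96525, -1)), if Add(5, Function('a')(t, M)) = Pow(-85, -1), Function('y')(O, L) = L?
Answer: Rational(142, 2734875) ≈ 5.1922e-5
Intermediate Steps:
Function('l')(q) = Add(Mul(2, q), Mul(2, Pow(Add(-7, Mul(-1, q)), -1)))
Function('a')(t, M) = Rational(-426, 85) (Function('a')(t, M) = Add(-5, Pow(-85, -1)) = Add(-5, Rational(-1, 85)) = Rational(-426, 85))
Mul(Function('a')(Pow(Add(Pow(Add(2, 6), 2), 5), 2), Function('l')(Function('y')(-1, 3))), Pow(-96525, -1)) = Mul(Rational(-426, 85), Pow(-96525, -1)) = Mul(Rational(-426, 85), Rational(-1, 96525)) = Rational(142, 2734875)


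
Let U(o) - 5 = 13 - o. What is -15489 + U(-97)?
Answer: -15374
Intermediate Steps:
U(o) = 18 - o (U(o) = 5 + (13 - o) = 18 - o)
-15489 + U(-97) = -15489 + (18 - 1*(-97)) = -15489 + (18 + 97) = -15489 + 115 = -15374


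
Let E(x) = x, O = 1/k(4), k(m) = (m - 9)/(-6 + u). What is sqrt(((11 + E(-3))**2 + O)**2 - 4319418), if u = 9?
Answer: I*sqrt(107884961)/5 ≈ 2077.4*I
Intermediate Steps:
k(m) = -3 + m/3 (k(m) = (m - 9)/(-6 + 9) = (-9 + m)/3 = (-9 + m)*(1/3) = -3 + m/3)
O = -3/5 (O = 1/(-3 + (1/3)*4) = 1/(-3 + 4/3) = 1/(-5/3) = -3/5 ≈ -0.60000)
sqrt(((11 + E(-3))**2 + O)**2 - 4319418) = sqrt(((11 - 3)**2 - 3/5)**2 - 4319418) = sqrt((8**2 - 3/5)**2 - 4319418) = sqrt((64 - 3/5)**2 - 4319418) = sqrt((317/5)**2 - 4319418) = sqrt(100489/25 - 4319418) = sqrt(-107884961/25) = I*sqrt(107884961)/5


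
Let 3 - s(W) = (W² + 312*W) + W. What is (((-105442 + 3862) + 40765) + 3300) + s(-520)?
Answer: -165152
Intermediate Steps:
s(W) = 3 - W² - 313*W (s(W) = 3 - ((W² + 312*W) + W) = 3 - (W² + 313*W) = 3 + (-W² - 313*W) = 3 - W² - 313*W)
(((-105442 + 3862) + 40765) + 3300) + s(-520) = (((-105442 + 3862) + 40765) + 3300) + (3 - 1*(-520)² - 313*(-520)) = ((-101580 + 40765) + 3300) + (3 - 1*270400 + 162760) = (-60815 + 3300) + (3 - 270400 + 162760) = -57515 - 107637 = -165152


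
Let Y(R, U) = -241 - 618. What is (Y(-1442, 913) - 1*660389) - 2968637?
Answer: -3629885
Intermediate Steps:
Y(R, U) = -859
(Y(-1442, 913) - 1*660389) - 2968637 = (-859 - 1*660389) - 2968637 = (-859 - 660389) - 2968637 = -661248 - 2968637 = -3629885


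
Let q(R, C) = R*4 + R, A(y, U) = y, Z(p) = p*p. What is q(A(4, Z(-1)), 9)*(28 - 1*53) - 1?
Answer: -501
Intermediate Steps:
Z(p) = p²
q(R, C) = 5*R (q(R, C) = 4*R + R = 5*R)
q(A(4, Z(-1)), 9)*(28 - 1*53) - 1 = (5*4)*(28 - 1*53) - 1 = 20*(28 - 53) - 1 = 20*(-25) - 1 = -500 - 1 = -501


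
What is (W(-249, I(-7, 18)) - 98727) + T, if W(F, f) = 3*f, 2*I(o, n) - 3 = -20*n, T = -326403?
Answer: -851331/2 ≈ -4.2567e+5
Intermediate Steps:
I(o, n) = 3/2 - 10*n (I(o, n) = 3/2 + (-20*n)/2 = 3/2 - 10*n)
(W(-249, I(-7, 18)) - 98727) + T = (3*(3/2 - 10*18) - 98727) - 326403 = (3*(3/2 - 180) - 98727) - 326403 = (3*(-357/2) - 98727) - 326403 = (-1071/2 - 98727) - 326403 = -198525/2 - 326403 = -851331/2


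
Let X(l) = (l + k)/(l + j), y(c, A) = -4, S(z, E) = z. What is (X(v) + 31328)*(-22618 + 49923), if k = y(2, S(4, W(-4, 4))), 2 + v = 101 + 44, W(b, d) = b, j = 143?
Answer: 244651352835/286 ≈ 8.5542e+8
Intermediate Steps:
v = 143 (v = -2 + (101 + 44) = -2 + 145 = 143)
k = -4
X(l) = (-4 + l)/(143 + l) (X(l) = (l - 4)/(l + 143) = (-4 + l)/(143 + l))
(X(v) + 31328)*(-22618 + 49923) = ((-4 + 143)/(143 + 143) + 31328)*(-22618 + 49923) = (139/286 + 31328)*27305 = (8959947/286)*27305 = 244651352835/286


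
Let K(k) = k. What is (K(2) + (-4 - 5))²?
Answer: 49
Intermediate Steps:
(K(2) + (-4 - 5))² = (2 + (-4 - 5))² = (2 - 9)² = (-7)² = 49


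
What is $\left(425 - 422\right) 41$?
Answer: $123$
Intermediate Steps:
$\left(425 - 422\right) 41 = 3 \cdot 41 = 123$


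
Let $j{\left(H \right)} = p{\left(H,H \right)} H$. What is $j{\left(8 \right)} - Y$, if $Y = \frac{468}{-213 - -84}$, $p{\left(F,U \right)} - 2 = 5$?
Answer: $\frac{2564}{43} \approx 59.628$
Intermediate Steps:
$p{\left(F,U \right)} = 7$ ($p{\left(F,U \right)} = 2 + 5 = 7$)
$j{\left(H \right)} = 7 H$
$Y = - \frac{156}{43}$ ($Y = \frac{468}{-213 + 84} = \frac{468}{-129} = 468 \left(- \frac{1}{129}\right) = - \frac{156}{43} \approx -3.6279$)
$j{\left(8 \right)} - Y = 7 \cdot 8 - - \frac{156}{43} = 56 + \frac{156}{43} = \frac{2564}{43}$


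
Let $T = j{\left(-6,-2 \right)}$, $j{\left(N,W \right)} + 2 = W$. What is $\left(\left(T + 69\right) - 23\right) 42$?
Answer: $1764$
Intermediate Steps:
$j{\left(N,W \right)} = -2 + W$
$T = -4$ ($T = -2 - 2 = -4$)
$\left(\left(T + 69\right) - 23\right) 42 = \left(\left(-4 + 69\right) - 23\right) 42 = \left(65 - 23\right) 42 = 42 \cdot 42 = 1764$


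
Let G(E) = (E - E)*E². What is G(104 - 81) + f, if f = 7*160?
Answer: 1120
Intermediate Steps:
f = 1120
G(E) = 0 (G(E) = 0*E² = 0)
G(104 - 81) + f = 0 + 1120 = 1120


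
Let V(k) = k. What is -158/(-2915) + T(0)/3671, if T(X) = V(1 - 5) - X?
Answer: 568358/10700965 ≈ 0.053113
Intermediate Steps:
T(X) = -4 - X (T(X) = (1 - 5) - X = -4 - X)
-158/(-2915) + T(0)/3671 = -158/(-2915) + (-4 - 1*0)/3671 = -158*(-1/2915) + (-4 + 0)*(1/3671) = 158/2915 - 4*1/3671 = 158/2915 - 4/3671 = 568358/10700965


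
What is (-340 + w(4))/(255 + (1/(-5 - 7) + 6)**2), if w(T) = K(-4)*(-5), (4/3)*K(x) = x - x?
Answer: -48960/41761 ≈ -1.1724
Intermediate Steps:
K(x) = 0 (K(x) = 3*(x - x)/4 = (3/4)*0 = 0)
w(T) = 0 (w(T) = 0*(-5) = 0)
(-340 + w(4))/(255 + (1/(-5 - 7) + 6)**2) = (-340 + 0)/(255 + (1/(-5 - 7) + 6)**2) = -340/(255 + (1/(-12) + 6)**2) = -340/(255 + (-1/12 + 6)**2) = -340/(255 + (71/12)**2) = -340/(255 + 5041/144) = -340/41761/144 = -340*144/41761 = -48960/41761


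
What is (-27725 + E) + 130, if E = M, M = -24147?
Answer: -51742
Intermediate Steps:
E = -24147
(-27725 + E) + 130 = (-27725 - 24147) + 130 = -51872 + 130 = -51742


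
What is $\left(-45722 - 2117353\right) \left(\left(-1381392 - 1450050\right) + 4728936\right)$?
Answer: $-4104421834050$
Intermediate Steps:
$\left(-45722 - 2117353\right) \left(\left(-1381392 - 1450050\right) + 4728936\right) = - 2163075 \left(\left(-1381392 - 1450050\right) + 4728936\right) = - 2163075 \left(-2831442 + 4728936\right) = \left(-2163075\right) 1897494 = -4104421834050$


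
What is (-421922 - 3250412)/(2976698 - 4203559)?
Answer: 3672334/1226861 ≈ 2.9933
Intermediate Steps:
(-421922 - 3250412)/(2976698 - 4203559) = -3672334/(-1226861) = -3672334*(-1/1226861) = 3672334/1226861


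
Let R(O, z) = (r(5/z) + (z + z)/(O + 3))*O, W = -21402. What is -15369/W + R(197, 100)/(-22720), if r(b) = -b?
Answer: 1150594319/1620844800 ≈ 0.70987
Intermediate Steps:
R(O, z) = O*(-5/z + 2*z/(3 + O)) (R(O, z) = (-5/z + (z + z)/(O + 3))*O = (-5/z + (2*z)/(3 + O))*O = (-5/z + 2*z/(3 + O))*O = O*(-5/z + 2*z/(3 + O)))
-15369/W + R(197, 100)/(-22720) = -15369/(-21402) + (197*(-15 - 5*197 + 2*100**2)/(100*(3 + 197)))/(-22720) = -15369*(-1/21402) + (197*(1/100)*(-15 - 985 + 2*10000)/200)*(-1/22720) = 5123/7134 + (197*(1/100)*(1/200)*(-15 - 985 + 20000))*(-1/22720) = 5123/7134 + (197*(1/100)*(1/200)*19000)*(-1/22720) = 5123/7134 + (3743/20)*(-1/22720) = 5123/7134 - 3743/454400 = 1150594319/1620844800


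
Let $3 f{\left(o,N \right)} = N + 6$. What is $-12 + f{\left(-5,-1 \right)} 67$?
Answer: $\frac{299}{3} \approx 99.667$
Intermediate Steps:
$f{\left(o,N \right)} = 2 + \frac{N}{3}$ ($f{\left(o,N \right)} = \frac{N + 6}{3} = \frac{6 + N}{3} = 2 + \frac{N}{3}$)
$-12 + f{\left(-5,-1 \right)} 67 = -12 + \left(2 + \frac{1}{3} \left(-1\right)\right) 67 = -12 + \left(2 - \frac{1}{3}\right) 67 = -12 + \frac{5}{3} \cdot 67 = -12 + \frac{335}{3} = \frac{299}{3}$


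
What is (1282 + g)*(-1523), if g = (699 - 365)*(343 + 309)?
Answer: -333613150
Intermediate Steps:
g = 217768 (g = 334*652 = 217768)
(1282 + g)*(-1523) = (1282 + 217768)*(-1523) = 219050*(-1523) = -333613150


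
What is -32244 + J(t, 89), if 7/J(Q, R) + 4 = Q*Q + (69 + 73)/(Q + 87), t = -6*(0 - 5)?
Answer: -3384780837/104974 ≈ -32244.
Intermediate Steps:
t = 30 (t = -6*(-5) = 30)
J(Q, R) = 7/(-4 + Q² + 142/(87 + Q)) (J(Q, R) = 7/(-4 + (Q*Q + (69 + 73)/(Q + 87))) = 7/(-4 + (Q² + 142/(87 + Q))) = 7/(-4 + Q² + 142/(87 + Q)))
-32244 + J(t, 89) = -32244 + 7*(87 + 30)/(-206 + 30³ - 4*30 + 87*30²) = -32244 + 7*117/(-206 + 27000 - 120 + 87*900) = -32244 + 7*117/(-206 + 27000 - 120 + 78300) = -32244 + 7*117/104974 = -32244 + 7*(1/104974)*117 = -32244 + 819/104974 = -3384780837/104974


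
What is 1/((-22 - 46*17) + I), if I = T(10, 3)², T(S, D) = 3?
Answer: -1/795 ≈ -0.0012579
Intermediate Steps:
I = 9 (I = 3² = 9)
1/((-22 - 46*17) + I) = 1/((-22 - 46*17) + 9) = 1/((-22 - 782) + 9) = 1/(-804 + 9) = 1/(-795) = -1/795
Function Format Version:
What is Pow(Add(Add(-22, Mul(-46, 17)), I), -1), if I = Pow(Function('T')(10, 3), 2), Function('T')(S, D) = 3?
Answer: Rational(-1, 795) ≈ -0.0012579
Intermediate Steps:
I = 9 (I = Pow(3, 2) = 9)
Pow(Add(Add(-22, Mul(-46, 17)), I), -1) = Pow(Add(Add(-22, Mul(-46, 17)), 9), -1) = Pow(Add(Add(-22, -782), 9), -1) = Pow(Add(-804, 9), -1) = Pow(-795, -1) = Rational(-1, 795)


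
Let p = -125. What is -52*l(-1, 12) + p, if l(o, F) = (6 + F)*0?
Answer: -125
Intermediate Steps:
l(o, F) = 0
-52*l(-1, 12) + p = -52*0 - 125 = 0 - 125 = -125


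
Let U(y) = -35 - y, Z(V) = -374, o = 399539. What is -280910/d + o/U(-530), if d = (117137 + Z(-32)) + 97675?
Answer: 6109806688/7581915 ≈ 805.84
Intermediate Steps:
d = 214438 (d = (117137 - 374) + 97675 = 116763 + 97675 = 214438)
-280910/d + o/U(-530) = -280910/214438 + 399539/(-35 - 1*(-530)) = -280910*1/214438 + 399539/(-35 + 530) = -20065/15317 + 399539/495 = 6109806688/7581915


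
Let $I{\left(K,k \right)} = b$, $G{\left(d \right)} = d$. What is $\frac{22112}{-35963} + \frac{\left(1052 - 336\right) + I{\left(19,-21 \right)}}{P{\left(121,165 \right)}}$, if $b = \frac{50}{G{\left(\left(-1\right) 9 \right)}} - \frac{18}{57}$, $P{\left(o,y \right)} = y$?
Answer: $\frac{3743168936}{1014696045} \approx 3.689$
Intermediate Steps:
$b = - \frac{1004}{171}$ ($b = \frac{50}{\left(-1\right) 9} - \frac{18}{57} = \frac{50}{-9} - \frac{6}{19} = 50 \left(- \frac{1}{9}\right) - \frac{6}{19} = - \frac{50}{9} - \frac{6}{19} = - \frac{1004}{171} \approx -5.8713$)
$I{\left(K,k \right)} = - \frac{1004}{171}$
$\frac{22112}{-35963} + \frac{\left(1052 - 336\right) + I{\left(19,-21 \right)}}{P{\left(121,165 \right)}} = \frac{22112}{-35963} + \frac{\left(1052 - 336\right) - \frac{1004}{171}}{165} = 22112 \left(- \frac{1}{35963}\right) + \left(716 - \frac{1004}{171}\right) \frac{1}{165} = - \frac{22112}{35963} + \frac{121432}{171} \cdot \frac{1}{165} = - \frac{22112}{35963} + \frac{121432}{28215} = \frac{3743168936}{1014696045}$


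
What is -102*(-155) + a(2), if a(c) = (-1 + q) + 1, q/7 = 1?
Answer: 15817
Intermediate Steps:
q = 7 (q = 7*1 = 7)
a(c) = 7 (a(c) = (-1 + 7) + 1 = 6 + 1 = 7)
-102*(-155) + a(2) = -102*(-155) + 7 = 15810 + 7 = 15817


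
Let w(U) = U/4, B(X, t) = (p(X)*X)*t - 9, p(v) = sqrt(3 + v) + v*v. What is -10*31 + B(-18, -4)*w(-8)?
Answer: -46948 - 144*I*sqrt(15) ≈ -46948.0 - 557.71*I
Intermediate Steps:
p(v) = v**2 + sqrt(3 + v) (p(v) = sqrt(3 + v) + v**2 = v**2 + sqrt(3 + v))
B(X, t) = -9 + X*t*(X**2 + sqrt(3 + X)) (B(X, t) = ((X**2 + sqrt(3 + X))*X)*t - 9 = (X*(X**2 + sqrt(3 + X)))*t - 9 = X*t*(X**2 + sqrt(3 + X)) - 9 = -9 + X*t*(X**2 + sqrt(3 + X)))
w(U) = U/4 (w(U) = U*(1/4) = U/4)
-10*31 + B(-18, -4)*w(-8) = -10*31 + (-9 - 18*(-4)*((-18)**2 + sqrt(3 - 18)))*((1/4)*(-8)) = -310 + (-9 - 18*(-4)*(324 + sqrt(-15)))*(-2) = -310 + (-9 - 18*(-4)*(324 + I*sqrt(15)))*(-2) = -310 + (-9 + (23328 + 72*I*sqrt(15)))*(-2) = -310 + (23319 + 72*I*sqrt(15))*(-2) = -310 + (-46638 - 144*I*sqrt(15)) = -46948 - 144*I*sqrt(15)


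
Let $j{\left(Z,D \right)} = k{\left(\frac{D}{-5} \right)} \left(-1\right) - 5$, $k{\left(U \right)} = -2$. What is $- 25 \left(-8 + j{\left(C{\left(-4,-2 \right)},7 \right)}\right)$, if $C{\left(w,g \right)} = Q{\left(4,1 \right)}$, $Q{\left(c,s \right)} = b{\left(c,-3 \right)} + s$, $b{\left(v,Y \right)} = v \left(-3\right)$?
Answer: $275$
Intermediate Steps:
$b{\left(v,Y \right)} = - 3 v$
$Q{\left(c,s \right)} = s - 3 c$ ($Q{\left(c,s \right)} = - 3 c + s = s - 3 c$)
$C{\left(w,g \right)} = -11$ ($C{\left(w,g \right)} = 1 - 12 = -11$)
$j{\left(Z,D \right)} = -3$ ($j{\left(Z,D \right)} = \left(-2\right) \left(-1\right) - 5 = 2 - 5 = -3$)
$- 25 \left(-8 + j{\left(C{\left(-4,-2 \right)},7 \right)}\right) = - 25 \left(-8 - 3\right) = \left(-25\right) \left(-11\right) = 275$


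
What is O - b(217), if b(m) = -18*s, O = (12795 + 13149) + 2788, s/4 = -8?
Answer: 28156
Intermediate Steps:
s = -32 (s = 4*(-8) = -32)
O = 28732 (O = 25944 + 2788 = 28732)
b(m) = 576 (b(m) = -18*(-32) = 576)
O - b(217) = 28732 - 1*576 = 28732 - 576 = 28156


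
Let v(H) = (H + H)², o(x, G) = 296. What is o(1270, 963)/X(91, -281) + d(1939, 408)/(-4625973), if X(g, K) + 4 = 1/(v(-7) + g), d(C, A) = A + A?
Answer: -3540419768/47801721 ≈ -74.065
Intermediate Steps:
d(C, A) = 2*A
v(H) = 4*H² (v(H) = (2*H)² = 4*H²)
X(g, K) = -4 + 1/(196 + g) (X(g, K) = -4 + 1/(4*(-7)² + g) = -4 + 1/(4*49 + g) = -4 + 1/(196 + g))
o(1270, 963)/X(91, -281) + d(1939, 408)/(-4625973) = 296/(((-783 - 4*91)/(196 + 91))) + (2*408)/(-4625973) = 296/(((-783 - 364)/287)) + 816*(-1/4625973) = 296/(((1/287)*(-1147))) - 272/1541991 = 296/(-1147/287) - 272/1541991 = 296*(-287/1147) - 272/1541991 = -2296/31 - 272/1541991 = -3540419768/47801721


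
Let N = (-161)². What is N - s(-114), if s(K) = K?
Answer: 26035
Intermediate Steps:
N = 25921
N - s(-114) = 25921 - 1*(-114) = 25921 + 114 = 26035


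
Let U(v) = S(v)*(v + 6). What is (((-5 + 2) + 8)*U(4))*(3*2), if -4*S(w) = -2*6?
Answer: 900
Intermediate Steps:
S(w) = 3 (S(w) = -(-1)*6/2 = -¼*(-12) = 3)
U(v) = 18 + 3*v (U(v) = 3*(v + 6) = 3*(6 + v) = 18 + 3*v)
(((-5 + 2) + 8)*U(4))*(3*2) = (((-5 + 2) + 8)*(18 + 3*4))*(3*2) = ((-3 + 8)*(18 + 12))*6 = (5*30)*6 = 150*6 = 900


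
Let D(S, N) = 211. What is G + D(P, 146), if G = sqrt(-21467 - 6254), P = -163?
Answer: 211 + I*sqrt(27721) ≈ 211.0 + 166.5*I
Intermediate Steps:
G = I*sqrt(27721) (G = sqrt(-27721) = I*sqrt(27721) ≈ 166.5*I)
G + D(P, 146) = I*sqrt(27721) + 211 = 211 + I*sqrt(27721)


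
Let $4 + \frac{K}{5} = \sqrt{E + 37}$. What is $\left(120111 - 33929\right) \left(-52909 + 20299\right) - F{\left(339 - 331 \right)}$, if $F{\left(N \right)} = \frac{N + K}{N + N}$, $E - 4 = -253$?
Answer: $- \frac{11241580077}{4} - \frac{5 i \sqrt{53}}{8} \approx -2.8104 \cdot 10^{9} - 4.5501 i$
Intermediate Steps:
$E = -249$ ($E = 4 - 253 = -249$)
$K = -20 + 10 i \sqrt{53}$ ($K = -20 + 5 \sqrt{-249 + 37} = -20 + 5 \sqrt{-212} = -20 + 5 \cdot 2 i \sqrt{53} = -20 + 10 i \sqrt{53} \approx -20.0 + 72.801 i$)
$F{\left(N \right)} = \frac{-20 + N + 10 i \sqrt{53}}{2 N}$ ($F{\left(N \right)} = \frac{N - \left(20 - 10 i \sqrt{53}\right)}{N + N} = \frac{-20 + N + 10 i \sqrt{53}}{2 N}$)
$\left(120111 - 33929\right) \left(-52909 + 20299\right) - F{\left(339 - 331 \right)} = \left(120111 - 33929\right) \left(-52909 + 20299\right) - \frac{-20 + \left(339 - 331\right) + 10 i \sqrt{53}}{2 \left(339 - 331\right)} = 86182 \left(-32610\right) - \frac{-20 + 8 + 10 i \sqrt{53}}{2 \cdot 8} = -2810395020 - \frac{1}{2} \cdot \frac{1}{8} \left(-12 + 10 i \sqrt{53}\right) = -2810395020 - \left(- \frac{3}{4} + \frac{5 i \sqrt{53}}{8}\right) = -2810395020 + \left(\frac{3}{4} - \frac{5 i \sqrt{53}}{8}\right) = - \frac{11241580077}{4} - \frac{5 i \sqrt{53}}{8}$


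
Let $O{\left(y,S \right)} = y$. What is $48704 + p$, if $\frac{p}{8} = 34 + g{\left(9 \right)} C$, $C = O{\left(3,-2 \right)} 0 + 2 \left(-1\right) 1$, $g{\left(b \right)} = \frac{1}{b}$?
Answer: $\frac{440768}{9} \approx 48974.0$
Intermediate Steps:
$C = -2$ ($C = 3 \cdot 0 + 2 \left(-1\right) 1 = 0 - 2 = -2$)
$p = \frac{2432}{9}$ ($p = 8 \left(34 + \frac{1}{9} \left(-2\right)\right) = 8 \left(34 - \frac{2}{9}\right) = 8 \cdot \frac{304}{9} = \frac{2432}{9} \approx 270.22$)
$48704 + p = 48704 + \frac{2432}{9} = \frac{440768}{9}$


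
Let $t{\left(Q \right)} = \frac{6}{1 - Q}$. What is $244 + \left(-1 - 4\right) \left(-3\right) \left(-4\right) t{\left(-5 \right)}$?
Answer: $184$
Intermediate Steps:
$244 + \left(-1 - 4\right) \left(-3\right) \left(-4\right) t{\left(-5 \right)} = 244 + \left(-1 - 4\right) \left(-3\right) \left(-4\right) \left(- \frac{6}{-1 - 5}\right) = 244 + \left(-5\right) \left(-3\right) \left(-4\right) \left(- \frac{6}{-6}\right) = 244 + 15 \left(-4\right) \left(\left(-6\right) \left(- \frac{1}{6}\right)\right) = 244 - 60 = 184$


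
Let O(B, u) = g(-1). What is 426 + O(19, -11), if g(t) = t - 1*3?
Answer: 422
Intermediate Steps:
g(t) = -3 + t (g(t) = t - 3 = -3 + t)
O(B, u) = -4 (O(B, u) = -3 - 1 = -4)
426 + O(19, -11) = 426 - 4 = 422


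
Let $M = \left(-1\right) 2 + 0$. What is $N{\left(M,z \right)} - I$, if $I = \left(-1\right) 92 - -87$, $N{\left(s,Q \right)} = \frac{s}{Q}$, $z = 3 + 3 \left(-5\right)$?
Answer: $\frac{31}{6} \approx 5.1667$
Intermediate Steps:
$z = -12$ ($z = 3 - 15 = -12$)
$M = -2$ ($M = -2 + 0 = -2$)
$I = -5$ ($I = -92 + 87 = -5$)
$N{\left(M,z \right)} - I = - \frac{2}{-12} - -5 = \left(-2\right) \left(- \frac{1}{12}\right) + 5 = \frac{1}{6} + 5 = \frac{31}{6}$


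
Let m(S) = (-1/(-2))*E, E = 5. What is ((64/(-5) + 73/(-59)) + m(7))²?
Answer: 46335249/348100 ≈ 133.11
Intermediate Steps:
m(S) = 5/2 (m(S) = -1/(-2)*5 = -1*(-½)*5 = (½)*5 = 5/2)
((64/(-5) + 73/(-59)) + m(7))² = ((64/(-5) + 73/(-59)) + 5/2)² = ((64*(-⅕) + 73*(-1/59)) + 5/2)² = ((-64/5 - 73/59) + 5/2)² = (-4141/295 + 5/2)² = (-6807/590)² = 46335249/348100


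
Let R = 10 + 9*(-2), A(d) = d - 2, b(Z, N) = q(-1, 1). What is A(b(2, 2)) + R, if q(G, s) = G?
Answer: -11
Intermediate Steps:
b(Z, N) = -1
A(d) = -2 + d
R = -8 (R = 10 - 18 = -8)
A(b(2, 2)) + R = (-2 - 1) - 8 = -3 - 8 = -11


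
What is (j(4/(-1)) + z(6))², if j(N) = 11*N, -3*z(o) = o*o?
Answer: 3136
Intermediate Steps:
z(o) = -o²/3 (z(o) = -o*o/3 = -o²/3)
(j(4/(-1)) + z(6))² = (11*(4/(-1)) - ⅓*6²)² = (11*(4*(-1)) - ⅓*36)² = (11*(-4) - 12)² = (-44 - 12)² = (-56)² = 3136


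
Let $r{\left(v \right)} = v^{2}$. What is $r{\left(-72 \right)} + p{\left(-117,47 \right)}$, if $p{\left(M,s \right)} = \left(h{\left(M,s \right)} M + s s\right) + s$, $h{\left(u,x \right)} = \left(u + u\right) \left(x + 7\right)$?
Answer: $1485852$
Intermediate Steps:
$h{\left(u,x \right)} = 2 u \left(7 + x\right)$
$p{\left(M,s \right)} = s + s^{2} + 2 M^{2} \left(7 + s\right)$ ($p{\left(M,s \right)} = \left(2 M \left(7 + s\right) M + s s\right) + s = \left(2 M^{2} \left(7 + s\right) + s^{2}\right) + s = \left(s^{2} + 2 M^{2} \left(7 + s\right)\right) + s = s + s^{2} + 2 M^{2} \left(7 + s\right)$)
$r{\left(-72 \right)} + p{\left(-117,47 \right)} = \left(-72\right)^{2} + \left(47 + 47^{2} + 2 \left(-117\right)^{2} \left(7 + 47\right)\right) = 5184 + \left(47 + 2209 + 2 \cdot 13689 \cdot 54\right) = 5184 + \left(47 + 2209 + 1478412\right) = 5184 + 1480668 = 1485852$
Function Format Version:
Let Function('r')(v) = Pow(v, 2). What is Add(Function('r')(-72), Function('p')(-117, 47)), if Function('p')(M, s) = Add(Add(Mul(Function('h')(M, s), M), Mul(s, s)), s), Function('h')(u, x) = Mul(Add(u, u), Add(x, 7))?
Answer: 1485852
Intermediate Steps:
Function('h')(u, x) = Mul(2, u, Add(7, x)) (Function('h')(u, x) = Mul(Mul(2, u), Add(7, x)) = Mul(2, u, Add(7, x)))
Function('p')(M, s) = Add(s, Pow(s, 2), Mul(2, Pow(M, 2), Add(7, s))) (Function('p')(M, s) = Add(Add(Mul(Mul(2, M, Add(7, s)), M), Mul(s, s)), s) = Add(Add(Mul(2, Pow(M, 2), Add(7, s)), Pow(s, 2)), s) = Add(Add(Pow(s, 2), Mul(2, Pow(M, 2), Add(7, s))), s) = Add(s, Pow(s, 2), Mul(2, Pow(M, 2), Add(7, s))))
Add(Function('r')(-72), Function('p')(-117, 47)) = Add(Pow(-72, 2), Add(47, Pow(47, 2), Mul(2, Pow(-117, 2), Add(7, 47)))) = Add(5184, Add(47, 2209, Mul(2, 13689, 54))) = Add(5184, Add(47, 2209, 1478412)) = Add(5184, 1480668) = 1485852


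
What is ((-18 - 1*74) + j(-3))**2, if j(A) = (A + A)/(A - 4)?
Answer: 407044/49 ≈ 8307.0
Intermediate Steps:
j(A) = 2*A/(-4 + A) (j(A) = (2*A)/(-4 + A) = 2*A/(-4 + A))
((-18 - 1*74) + j(-3))**2 = ((-18 - 1*74) + 2*(-3)/(-4 - 3))**2 = ((-18 - 74) + 2*(-3)/(-7))**2 = (-92 + 2*(-3)*(-1/7))**2 = (-92 + 6/7)**2 = (-638/7)**2 = 407044/49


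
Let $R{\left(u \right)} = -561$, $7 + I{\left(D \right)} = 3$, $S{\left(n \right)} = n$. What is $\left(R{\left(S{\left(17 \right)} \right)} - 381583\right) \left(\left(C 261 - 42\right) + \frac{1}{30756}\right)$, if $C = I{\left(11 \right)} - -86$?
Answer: $- \frac{62762199509296}{7689} \approx -8.1626 \cdot 10^{9}$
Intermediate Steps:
$I{\left(D \right)} = -4$ ($I{\left(D \right)} = -7 + 3 = -4$)
$C = 82$ ($C = -4 - -86 = -4 + 86 = 82$)
$\left(R{\left(S{\left(17 \right)} \right)} - 381583\right) \left(\left(C 261 - 42\right) + \frac{1}{30756}\right) = \left(-561 - 381583\right) \left(\left(82 \cdot 261 - 42\right) + \frac{1}{30756}\right) = - 382144 \left(\left(21402 - 42\right) + \frac{1}{30756}\right) = - 382144 \left(21360 + \frac{1}{30756}\right) = \left(-382144\right) \frac{656948161}{30756} = - \frac{62762199509296}{7689}$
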